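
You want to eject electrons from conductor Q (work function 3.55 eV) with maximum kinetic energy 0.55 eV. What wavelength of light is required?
302.40 nm

From Einstein's equation: KE_max = hc/λ - φ

Rearranging for λ:
hc/λ = KE_max + φ
λ = hc/(KE_max + φ)

Required photon energy:
E_photon = KE_max + φ = 0.55 + 3.55 = 4.10 eV

Required wavelength:
λ = hc/E_photon = (6.626×10⁻³⁴)(3×10⁸) / (4.10 × 1.602×10⁻¹⁹)
λ = 302.40 nm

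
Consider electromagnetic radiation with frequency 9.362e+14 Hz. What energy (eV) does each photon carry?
3.8718 eV

Using E = hf:

E = hf = (6.626×10⁻³⁴ J·s)(9.362e+14 Hz)
E = 3.8718 eV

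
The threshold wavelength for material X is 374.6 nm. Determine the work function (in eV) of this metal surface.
3.31 eV

At the threshold wavelength, photon energy equals work function:
φ = hc/λ₀

Calculating:
φ = (6.626×10⁻³⁴ J·s)(3×10⁸ m/s) / (374.6×10⁻⁹ m)
φ = 3.31 eV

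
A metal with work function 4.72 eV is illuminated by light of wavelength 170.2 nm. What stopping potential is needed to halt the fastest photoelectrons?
2.5646 V

The stopping potential V_s satisfies: eV_s = KE_max

First, find KE_max using Einstein's equation:
E_photon = hc/λ = 7.2846 eV
KE_max = E_photon - φ = 7.2846 - 4.72 = 2.5646 eV

Since eV_s = KE_max:
V_s = KE_max/e = 2.5646 V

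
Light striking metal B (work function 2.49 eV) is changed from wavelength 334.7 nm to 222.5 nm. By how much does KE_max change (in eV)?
1.8680 eV

Using Einstein's equation: KE_max = hc/λ - φ

For λ₁ = 334.7 nm:
KE₁ = hc/λ₁ - φ = 3.7043 - 2.49 = 1.2143 eV

For λ₂ = 222.5 nm:
KE₂ = hc/λ₂ - φ = 5.5723 - 2.49 = 3.0823 eV

Change in KE:
ΔKE = KE₂ - KE₁ = 3.0823 - 1.2143 = 1.8680 eV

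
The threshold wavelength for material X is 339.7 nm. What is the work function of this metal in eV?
3.65 eV

At the threshold wavelength, photon energy equals work function:
φ = hc/λ₀

Calculating:
φ = (6.626×10⁻³⁴ J·s)(3×10⁸ m/s) / (339.7×10⁻⁹ m)
φ = 3.65 eV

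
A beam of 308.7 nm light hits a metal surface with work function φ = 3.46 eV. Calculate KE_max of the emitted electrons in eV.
0.5563 eV

Using Einstein's photoelectric equation: KE_max = hf - φ = hc/λ - φ

First, calculate the photon energy:
E_photon = hc/λ = (6.626×10⁻³⁴ J·s)(3×10⁸ m/s) / (308.7×10⁻⁹ m)
E_photon = 4.0163 eV

Then, the maximum kinetic energy:
KE_max = E_photon - φ = 4.0163 eV - 3.46 eV = 0.5563 eV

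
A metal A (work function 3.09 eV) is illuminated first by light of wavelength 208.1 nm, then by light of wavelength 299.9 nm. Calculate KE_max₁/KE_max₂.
2.7466

Using Einstein's equation: KE_max = hc/λ - φ

For λ₁ = 208.1 nm:
E₁ = hc/λ₁ = 5.9579 eV
KE₁ = E₁ - φ = 5.9579 - 3.09 = 2.8679 eV

For λ₂ = 299.9 nm:
E₂ = hc/λ₂ = 4.1342 eV
KE₂ = E₂ - φ = 4.1342 - 3.09 = 1.0442 eV

Ratio: KE₁/KE₂ = 2.8679/1.0442 = 2.7466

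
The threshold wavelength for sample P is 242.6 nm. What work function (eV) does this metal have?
5.11 eV

At the threshold wavelength, photon energy equals work function:
φ = hc/λ₀

Calculating:
φ = (6.626×10⁻³⁴ J·s)(3×10⁸ m/s) / (242.6×10⁻⁹ m)
φ = 5.11 eV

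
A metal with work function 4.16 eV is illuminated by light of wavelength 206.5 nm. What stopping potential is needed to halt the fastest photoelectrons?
1.8441 V

The stopping potential V_s satisfies: eV_s = KE_max

First, find KE_max using Einstein's equation:
E_photon = hc/λ = 6.0041 eV
KE_max = E_photon - φ = 6.0041 - 4.16 = 1.8441 eV

Since eV_s = KE_max:
V_s = KE_max/e = 1.8441 V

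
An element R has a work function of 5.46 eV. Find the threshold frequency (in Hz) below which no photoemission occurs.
1.3202e+15 Hz

The threshold frequency is when the photon energy equals the work function:
hf₀ = φ

Solving for f₀:
f₀ = φ/h = (5.46 eV × 1.602×10⁻¹⁹ J/eV) / (6.626×10⁻³⁴ J·s)
f₀ = 1.3202e+15 Hz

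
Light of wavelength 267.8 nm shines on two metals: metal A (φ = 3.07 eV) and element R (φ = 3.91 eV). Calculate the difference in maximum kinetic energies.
0.8400 eV

Using KE_max = hc/λ - φ for each metal:

Photon energy: E = hc/λ = 4.6297 eV

For metal A (φ₁ = 3.07 eV):
KE₁ = E - φ₁ = 4.6297 - 3.07 = 1.5597 eV

For element R (φ₂ = 3.91 eV):
KE₂ = E - φ₂ = 4.6297 - 3.91 = 0.7197 eV

Difference:
ΔKE = KE₁ - KE₂ = 1.5597 - 0.7197 = 0.8400 eV

Note: The difference equals the difference in work functions: 3.91 - 3.07 = 0.84 eV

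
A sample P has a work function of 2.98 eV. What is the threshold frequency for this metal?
7.2056e+14 Hz

The threshold frequency is when the photon energy equals the work function:
hf₀ = φ

Solving for f₀:
f₀ = φ/h = (2.98 eV × 1.602×10⁻¹⁹ J/eV) / (6.626×10⁻³⁴ J·s)
f₀ = 7.2056e+14 Hz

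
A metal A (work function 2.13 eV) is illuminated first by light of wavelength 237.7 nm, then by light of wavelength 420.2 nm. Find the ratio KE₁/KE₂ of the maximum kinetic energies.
3.7607

Using Einstein's equation: KE_max = hc/λ - φ

For λ₁ = 237.7 nm:
E₁ = hc/λ₁ = 5.2160 eV
KE₁ = E₁ - φ = 5.2160 - 2.13 = 3.0860 eV

For λ₂ = 420.2 nm:
E₂ = hc/λ₂ = 2.9506 eV
KE₂ = E₂ - φ = 2.9506 - 2.13 = 0.8206 eV

Ratio: KE₁/KE₂ = 3.0860/0.8206 = 3.7607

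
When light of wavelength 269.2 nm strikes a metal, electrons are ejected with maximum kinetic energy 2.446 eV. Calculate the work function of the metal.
2.16 eV

From Einstein's photoelectric equation: KE_max = hf - φ = hc/λ - φ

Rearranging for φ:
φ = hc/λ - KE_max

Calculate photon energy:
E_photon = hc/λ = 4.6057 eV

Therefore:
φ = 4.6057 - 2.446 = 2.16 eV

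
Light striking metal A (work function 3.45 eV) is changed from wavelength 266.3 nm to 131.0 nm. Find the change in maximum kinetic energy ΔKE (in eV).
4.8086 eV

Using Einstein's equation: KE_max = hc/λ - φ

For λ₁ = 266.3 nm:
KE₁ = hc/λ₁ - φ = 4.6558 - 3.45 = 1.2058 eV

For λ₂ = 131.0 nm:
KE₂ = hc/λ₂ - φ = 9.4644 - 3.45 = 6.0144 eV

Change in KE:
ΔKE = KE₂ - KE₁ = 6.0144 - 1.2058 = 4.8086 eV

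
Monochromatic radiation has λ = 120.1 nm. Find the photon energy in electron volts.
10.3234 eV

Using E = hf = hc/λ:

E = hc/λ = (6.626×10⁻³⁴ J·s)(3×10⁸ m/s) / (120.1×10⁻⁹ m)
E = 10.3234 eV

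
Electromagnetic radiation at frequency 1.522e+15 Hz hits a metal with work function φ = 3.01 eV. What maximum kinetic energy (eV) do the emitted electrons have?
3.2845 eV

Using Einstein's photoelectric equation: KE_max = hf - φ

First, calculate the photon energy:
E_photon = hf = (6.626×10⁻³⁴ J·s)(1.522e+15 Hz)
E_photon = 6.2945 eV

Then, the maximum kinetic energy:
KE_max = E_photon - φ = 6.2945 eV - 3.01 eV = 3.2845 eV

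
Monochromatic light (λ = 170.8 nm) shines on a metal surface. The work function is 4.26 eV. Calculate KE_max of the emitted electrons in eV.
2.9990 eV

Using Einstein's photoelectric equation: KE_max = hf - φ = hc/λ - φ

First, calculate the photon energy:
E_photon = hc/λ = (6.626×10⁻³⁴ J·s)(3×10⁸ m/s) / (170.8×10⁻⁹ m)
E_photon = 7.2590 eV

Then, the maximum kinetic energy:
KE_max = E_photon - φ = 7.2590 eV - 4.26 eV = 2.9990 eV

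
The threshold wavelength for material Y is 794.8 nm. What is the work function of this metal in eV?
1.56 eV

At the threshold wavelength, photon energy equals work function:
φ = hc/λ₀

Calculating:
φ = (6.626×10⁻³⁴ J·s)(3×10⁸ m/s) / (794.8×10⁻⁹ m)
φ = 1.56 eV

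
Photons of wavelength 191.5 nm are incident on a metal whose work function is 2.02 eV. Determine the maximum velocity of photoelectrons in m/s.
1.2518e+06 m/s

First, find the maximum kinetic energy:
E_photon = hc/λ = 6.4744 eV
KE_max = E_photon - φ = 6.4744 - 2.02 = 4.4544 eV

Convert to Joules: KE_max = 4.4544 × 1.602×10⁻¹⁹ J = 7.1367e-19 J

Then use KE = ½mv² to find velocity:
v = √(2·KE/m) = √(2 × 7.1367e-19 J / 9.109e-31 kg)
v = 1.2518e+06 m/s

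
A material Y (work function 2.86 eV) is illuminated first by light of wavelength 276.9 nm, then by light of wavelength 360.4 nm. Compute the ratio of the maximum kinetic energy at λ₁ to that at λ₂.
2.7881

Using Einstein's equation: KE_max = hc/λ - φ

For λ₁ = 276.9 nm:
E₁ = hc/λ₁ = 4.4776 eV
KE₁ = E₁ - φ = 4.4776 - 2.86 = 1.6176 eV

For λ₂ = 360.4 nm:
E₂ = hc/λ₂ = 3.4402 eV
KE₂ = E₂ - φ = 3.4402 - 2.86 = 0.5802 eV

Ratio: KE₁/KE₂ = 1.6176/0.5802 = 2.7881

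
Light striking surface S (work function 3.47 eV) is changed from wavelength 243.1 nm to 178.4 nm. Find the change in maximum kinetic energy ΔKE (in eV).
1.8497 eV

Using Einstein's equation: KE_max = hc/λ - φ

For λ₁ = 243.1 nm:
KE₁ = hc/λ₁ - φ = 5.1001 - 3.47 = 1.6301 eV

For λ₂ = 178.4 nm:
KE₂ = hc/λ₂ - φ = 6.9498 - 3.47 = 3.4798 eV

Change in KE:
ΔKE = KE₂ - KE₁ = 3.4798 - 1.6301 = 1.8497 eV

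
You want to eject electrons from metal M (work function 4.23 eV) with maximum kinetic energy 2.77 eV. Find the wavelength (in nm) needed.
177.12 nm

From Einstein's equation: KE_max = hc/λ - φ

Rearranging for λ:
hc/λ = KE_max + φ
λ = hc/(KE_max + φ)

Required photon energy:
E_photon = KE_max + φ = 2.77 + 4.23 = 7.00 eV

Required wavelength:
λ = hc/E_photon = (6.626×10⁻³⁴)(3×10⁸) / (7.00 × 1.602×10⁻¹⁹)
λ = 177.12 nm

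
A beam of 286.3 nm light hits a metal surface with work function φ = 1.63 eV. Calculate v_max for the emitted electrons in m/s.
9.7466e+05 m/s

First, find the maximum kinetic energy:
E_photon = hc/λ = 4.3306 eV
KE_max = E_photon - φ = 4.3306 - 1.63 = 2.7006 eV

Convert to Joules: KE_max = 2.7006 × 1.602×10⁻¹⁹ J = 4.3268e-19 J

Then use KE = ½mv² to find velocity:
v = √(2·KE/m) = √(2 × 4.3268e-19 J / 9.109e-31 kg)
v = 9.7466e+05 m/s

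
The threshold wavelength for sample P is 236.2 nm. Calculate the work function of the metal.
5.25 eV

At the threshold wavelength, photon energy equals work function:
φ = hc/λ₀

Calculating:
φ = (6.626×10⁻³⁴ J·s)(3×10⁸ m/s) / (236.2×10⁻⁹ m)
φ = 5.25 eV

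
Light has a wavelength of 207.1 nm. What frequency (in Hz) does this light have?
1.4476e+15 Hz

Using the wave equation: c = fλ

Solving for frequency:
f = c/λ = (3×10⁸ m/s) / (207.1×10⁻⁹ m)
f = 1.4476e+15 Hz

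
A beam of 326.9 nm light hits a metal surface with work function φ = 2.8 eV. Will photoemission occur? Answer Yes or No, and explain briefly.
Yes

For photoemission, the photon energy must exceed the work function.

Photon energy: E = hc/λ = 3.7927 eV
Work function: φ = 2.8 eV

Since E_photon (3.7927 eV) > φ (2.8 eV), photoemission WILL occur.
The threshold wavelength is λ₀ = hc/φ = 442.8 nm.
Since 326.9 nm < 442.8 nm, the light has sufficient energy.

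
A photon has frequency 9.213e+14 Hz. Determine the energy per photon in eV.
3.8102 eV

Using E = hf:

E = hf = (6.626×10⁻³⁴ J·s)(9.213e+14 Hz)
E = 3.8102 eV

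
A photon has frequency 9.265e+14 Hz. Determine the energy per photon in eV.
3.8317 eV

Using E = hf:

E = hf = (6.626×10⁻³⁴ J·s)(9.265e+14 Hz)
E = 3.8317 eV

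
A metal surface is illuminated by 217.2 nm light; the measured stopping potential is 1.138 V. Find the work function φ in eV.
4.57 eV

The stopping potential gives the maximum kinetic energy: KE_max = eV_s = 1.138 eV

From Einstein's photoelectric equation: KE_max = hc/λ - φ
Rearranging: φ = hc/λ - KE_max

Calculate photon energy:
E_photon = hc/λ = (6.626×10⁻³⁴ J·s)(3×10⁸ m/s) / (217.2×10⁻⁹ m) = 5.7083 eV

Therefore:
φ = 5.7083 - 1.138 = 4.57 eV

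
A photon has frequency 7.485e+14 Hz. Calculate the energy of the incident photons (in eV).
3.0955 eV

Using E = hf:

E = hf = (6.626×10⁻³⁴ J·s)(7.485e+14 Hz)
E = 3.0955 eV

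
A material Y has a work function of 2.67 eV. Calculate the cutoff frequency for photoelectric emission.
6.4560e+14 Hz

The threshold frequency is when the photon energy equals the work function:
hf₀ = φ

Solving for f₀:
f₀ = φ/h = (2.67 eV × 1.602×10⁻¹⁹ J/eV) / (6.626×10⁻³⁴ J·s)
f₀ = 6.4560e+14 Hz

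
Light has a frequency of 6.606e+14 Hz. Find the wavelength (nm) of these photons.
453.82 nm

Using the wave equation: c = fλ

Solving for wavelength:
λ = c/f = (3×10⁸ m/s) / (6.606e+14 Hz)
λ = 453.82 nm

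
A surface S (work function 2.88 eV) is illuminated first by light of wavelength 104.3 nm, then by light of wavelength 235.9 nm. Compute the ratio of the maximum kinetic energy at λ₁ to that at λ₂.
3.7913

Using Einstein's equation: KE_max = hc/λ - φ

For λ₁ = 104.3 nm:
E₁ = hc/λ₁ = 11.8873 eV
KE₁ = E₁ - φ = 11.8873 - 2.88 = 9.0073 eV

For λ₂ = 235.9 nm:
E₂ = hc/λ₂ = 5.2558 eV
KE₂ = E₂ - φ = 5.2558 - 2.88 = 2.3758 eV

Ratio: KE₁/KE₂ = 9.0073/2.3758 = 3.7913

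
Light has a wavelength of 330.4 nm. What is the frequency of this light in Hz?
9.0736e+14 Hz

Using the wave equation: c = fλ

Solving for frequency:
f = c/λ = (3×10⁸ m/s) / (330.4×10⁻⁹ m)
f = 9.0736e+14 Hz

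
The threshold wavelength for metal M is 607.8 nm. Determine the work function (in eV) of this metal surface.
2.04 eV

At the threshold wavelength, photon energy equals work function:
φ = hc/λ₀

Calculating:
φ = (6.626×10⁻³⁴ J·s)(3×10⁸ m/s) / (607.8×10⁻⁹ m)
φ = 2.04 eV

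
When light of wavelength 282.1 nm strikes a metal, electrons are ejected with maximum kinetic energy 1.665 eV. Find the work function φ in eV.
2.73 eV

From Einstein's photoelectric equation: KE_max = hf - φ = hc/λ - φ

Rearranging for φ:
φ = hc/λ - KE_max

Calculate photon energy:
E_photon = hc/λ = 4.3950 eV

Therefore:
φ = 4.3950 - 1.665 = 2.73 eV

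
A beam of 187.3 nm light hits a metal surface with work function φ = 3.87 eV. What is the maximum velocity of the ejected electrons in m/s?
9.8346e+05 m/s

First, find the maximum kinetic energy:
E_photon = hc/λ = 6.6196 eV
KE_max = E_photon - φ = 6.6196 - 3.87 = 2.7496 eV

Convert to Joules: KE_max = 2.7496 × 1.602×10⁻¹⁹ J = 4.4053e-19 J

Then use KE = ½mv² to find velocity:
v = √(2·KE/m) = √(2 × 4.4053e-19 J / 9.109e-31 kg)
v = 9.8346e+05 m/s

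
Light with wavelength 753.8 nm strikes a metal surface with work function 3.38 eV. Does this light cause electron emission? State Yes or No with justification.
No

For photoemission, the photon energy must exceed the work function.

Photon energy: E = hc/λ = 1.6448 eV
Work function: φ = 3.38 eV

Since E_photon (1.6448 eV) < φ (3.38 eV), photoemission will NOT occur.
The threshold wavelength is λ₀ = hc/φ = 366.8 nm.
Since 753.8 nm > 366.8 nm, the photons lack sufficient energy.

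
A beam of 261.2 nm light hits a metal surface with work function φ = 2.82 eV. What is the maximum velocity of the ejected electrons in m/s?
8.2326e+05 m/s

First, find the maximum kinetic energy:
E_photon = hc/λ = 4.7467 eV
KE_max = E_photon - φ = 4.7467 - 2.82 = 1.9267 eV

Convert to Joules: KE_max = 1.9267 × 1.602×10⁻¹⁹ J = 3.0869e-19 J

Then use KE = ½mv² to find velocity:
v = √(2·KE/m) = √(2 × 3.0869e-19 J / 9.109e-31 kg)
v = 8.2326e+05 m/s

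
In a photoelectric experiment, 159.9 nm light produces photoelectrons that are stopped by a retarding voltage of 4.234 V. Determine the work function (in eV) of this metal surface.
3.52 eV

The stopping potential gives the maximum kinetic energy: KE_max = eV_s = 4.234 eV

From Einstein's photoelectric equation: KE_max = hc/λ - φ
Rearranging: φ = hc/λ - KE_max

Calculate photon energy:
E_photon = hc/λ = (6.626×10⁻³⁴ J·s)(3×10⁸ m/s) / (159.9×10⁻⁹ m) = 7.7539 eV

Therefore:
φ = 7.7539 - 4.234 = 3.52 eV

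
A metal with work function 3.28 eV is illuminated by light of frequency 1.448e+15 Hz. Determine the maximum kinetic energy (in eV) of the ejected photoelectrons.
2.7084 eV

Using Einstein's photoelectric equation: KE_max = hf - φ

First, calculate the photon energy:
E_photon = hf = (6.626×10⁻³⁴ J·s)(1.448e+15 Hz)
E_photon = 5.9884 eV

Then, the maximum kinetic energy:
KE_max = E_photon - φ = 5.9884 eV - 3.28 eV = 2.7084 eV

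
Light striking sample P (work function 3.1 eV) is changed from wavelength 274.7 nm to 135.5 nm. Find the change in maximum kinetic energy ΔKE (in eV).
4.6367 eV

Using Einstein's equation: KE_max = hc/λ - φ

For λ₁ = 274.7 nm:
KE₁ = hc/λ₁ - φ = 4.5134 - 3.1 = 1.4134 eV

For λ₂ = 135.5 nm:
KE₂ = hc/λ₂ - φ = 9.1501 - 3.1 = 6.0501 eV

Change in KE:
ΔKE = KE₂ - KE₁ = 6.0501 - 1.4134 = 4.6367 eV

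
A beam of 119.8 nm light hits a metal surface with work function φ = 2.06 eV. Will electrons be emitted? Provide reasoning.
Yes

For photoemission, the photon energy must exceed the work function.

Photon energy: E = hc/λ = 10.3493 eV
Work function: φ = 2.06 eV

Since E_photon (10.3493 eV) > φ (2.06 eV), photoemission WILL occur.
The threshold wavelength is λ₀ = hc/φ = 601.9 nm.
Since 119.8 nm < 601.9 nm, the light has sufficient energy.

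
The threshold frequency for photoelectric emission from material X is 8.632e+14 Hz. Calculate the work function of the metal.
3.57 eV

At the threshold frequency, photon energy equals work function:
φ = hf₀

Calculating:
φ = (6.626×10⁻³⁴ J·s)(8.632e+14 Hz)
φ = 3.57 eV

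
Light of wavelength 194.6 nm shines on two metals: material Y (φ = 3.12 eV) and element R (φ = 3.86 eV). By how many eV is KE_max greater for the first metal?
0.7400 eV

Using KE_max = hc/λ - φ for each metal:

Photon energy: E = hc/λ = 6.3712 eV

For material Y (φ₁ = 3.12 eV):
KE₁ = E - φ₁ = 6.3712 - 3.12 = 3.2512 eV

For element R (φ₂ = 3.86 eV):
KE₂ = E - φ₂ = 6.3712 - 3.86 = 2.5112 eV

Difference:
ΔKE = KE₁ - KE₂ = 3.2512 - 2.5112 = 0.7400 eV

Note: The difference equals the difference in work functions: 3.86 - 3.12 = 0.74 eV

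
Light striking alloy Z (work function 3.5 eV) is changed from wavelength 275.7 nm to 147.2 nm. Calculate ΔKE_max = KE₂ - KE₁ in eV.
3.9258 eV

Using Einstein's equation: KE_max = hc/λ - φ

For λ₁ = 275.7 nm:
KE₁ = hc/λ₁ - φ = 4.4971 - 3.5 = 0.9971 eV

For λ₂ = 147.2 nm:
KE₂ = hc/λ₂ - φ = 8.4228 - 3.5 = 4.9228 eV

Change in KE:
ΔKE = KE₂ - KE₁ = 4.9228 - 0.9971 = 3.9258 eV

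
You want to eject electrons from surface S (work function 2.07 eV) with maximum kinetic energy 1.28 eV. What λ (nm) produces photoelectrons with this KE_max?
370.10 nm

From Einstein's equation: KE_max = hc/λ - φ

Rearranging for λ:
hc/λ = KE_max + φ
λ = hc/(KE_max + φ)

Required photon energy:
E_photon = KE_max + φ = 1.28 + 2.07 = 3.35 eV

Required wavelength:
λ = hc/E_photon = (6.626×10⁻³⁴)(3×10⁸) / (3.35 × 1.602×10⁻¹⁹)
λ = 370.10 nm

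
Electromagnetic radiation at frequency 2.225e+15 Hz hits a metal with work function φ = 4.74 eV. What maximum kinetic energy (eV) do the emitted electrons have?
4.4619 eV

Using Einstein's photoelectric equation: KE_max = hf - φ

First, calculate the photon energy:
E_photon = hf = (6.626×10⁻³⁴ J·s)(2.225e+15 Hz)
E_photon = 9.2019 eV

Then, the maximum kinetic energy:
KE_max = E_photon - φ = 9.2019 eV - 4.74 eV = 4.4619 eV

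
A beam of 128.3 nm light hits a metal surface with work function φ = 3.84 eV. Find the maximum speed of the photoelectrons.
1.4313e+06 m/s

First, find the maximum kinetic energy:
E_photon = hc/λ = 9.6636 eV
KE_max = E_photon - φ = 9.6636 - 3.84 = 5.8236 eV

Convert to Joules: KE_max = 5.8236 × 1.602×10⁻¹⁹ J = 9.3305e-19 J

Then use KE = ½mv² to find velocity:
v = √(2·KE/m) = √(2 × 9.3305e-19 J / 9.109e-31 kg)
v = 1.4313e+06 m/s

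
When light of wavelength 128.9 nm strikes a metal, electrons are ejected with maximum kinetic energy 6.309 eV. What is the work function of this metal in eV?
3.31 eV

From Einstein's photoelectric equation: KE_max = hf - φ = hc/λ - φ

Rearranging for φ:
φ = hc/λ - KE_max

Calculate photon energy:
E_photon = hc/λ = 9.6186 eV

Therefore:
φ = 9.6186 - 6.309 = 3.31 eV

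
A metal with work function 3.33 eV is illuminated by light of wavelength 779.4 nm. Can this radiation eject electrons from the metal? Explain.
No

For photoemission, the photon energy must exceed the work function.

Photon energy: E = hc/λ = 1.5908 eV
Work function: φ = 3.33 eV

Since E_photon (1.5908 eV) < φ (3.33 eV), photoemission will NOT occur.
The threshold wavelength is λ₀ = hc/φ = 372.3 nm.
Since 779.4 nm > 372.3 nm, the photons lack sufficient energy.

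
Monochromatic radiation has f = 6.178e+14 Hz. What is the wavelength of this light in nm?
485.26 nm

Using the wave equation: c = fλ

Solving for wavelength:
λ = c/f = (3×10⁸ m/s) / (6.178e+14 Hz)
λ = 485.26 nm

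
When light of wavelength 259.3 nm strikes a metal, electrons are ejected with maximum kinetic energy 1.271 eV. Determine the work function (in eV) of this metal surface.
3.51 eV

From Einstein's photoelectric equation: KE_max = hf - φ = hc/λ - φ

Rearranging for φ:
φ = hc/λ - KE_max

Calculate photon energy:
E_photon = hc/λ = 4.7815 eV

Therefore:
φ = 4.7815 - 1.271 = 3.51 eV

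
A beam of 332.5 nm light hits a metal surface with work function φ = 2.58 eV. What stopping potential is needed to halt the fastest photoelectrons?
1.1488 V

The stopping potential V_s satisfies: eV_s = KE_max

First, find KE_max using Einstein's equation:
E_photon = hc/λ = 3.7288 eV
KE_max = E_photon - φ = 3.7288 - 2.58 = 1.1488 eV

Since eV_s = KE_max:
V_s = KE_max/e = 1.1488 V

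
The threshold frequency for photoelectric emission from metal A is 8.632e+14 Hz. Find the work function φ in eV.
3.57 eV

At the threshold frequency, photon energy equals work function:
φ = hf₀

Calculating:
φ = (6.626×10⁻³⁴ J·s)(8.632e+14 Hz)
φ = 3.57 eV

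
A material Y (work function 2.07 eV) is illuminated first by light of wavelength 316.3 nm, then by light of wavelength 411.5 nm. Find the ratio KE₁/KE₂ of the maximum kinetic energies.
1.9617

Using Einstein's equation: KE_max = hc/λ - φ

For λ₁ = 316.3 nm:
E₁ = hc/λ₁ = 3.9198 eV
KE₁ = E₁ - φ = 3.9198 - 2.07 = 1.8498 eV

For λ₂ = 411.5 nm:
E₂ = hc/λ₂ = 3.0130 eV
KE₂ = E₂ - φ = 3.0130 - 2.07 = 0.9430 eV

Ratio: KE₁/KE₂ = 1.8498/0.9430 = 1.9617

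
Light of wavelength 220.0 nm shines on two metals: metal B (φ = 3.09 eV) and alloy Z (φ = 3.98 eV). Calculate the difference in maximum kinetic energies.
0.8900 eV

Using KE_max = hc/λ - φ for each metal:

Photon energy: E = hc/λ = 5.6356 eV

For metal B (φ₁ = 3.09 eV):
KE₁ = E - φ₁ = 5.6356 - 3.09 = 2.5456 eV

For alloy Z (φ₂ = 3.98 eV):
KE₂ = E - φ₂ = 5.6356 - 3.98 = 1.6556 eV

Difference:
ΔKE = KE₁ - KE₂ = 2.5456 - 1.6556 = 0.8900 eV

Note: The difference equals the difference in work functions: 3.98 - 3.09 = 0.89 eV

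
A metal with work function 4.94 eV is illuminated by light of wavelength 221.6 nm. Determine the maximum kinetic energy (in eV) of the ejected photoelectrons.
0.6550 eV

Using Einstein's photoelectric equation: KE_max = hf - φ = hc/λ - φ

First, calculate the photon energy:
E_photon = hc/λ = (6.626×10⁻³⁴ J·s)(3×10⁸ m/s) / (221.6×10⁻⁹ m)
E_photon = 5.5950 eV

Then, the maximum kinetic energy:
KE_max = E_photon - φ = 5.5950 eV - 4.94 eV = 0.6550 eV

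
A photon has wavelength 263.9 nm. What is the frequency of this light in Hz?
1.1360e+15 Hz

Using the wave equation: c = fλ

Solving for frequency:
f = c/λ = (3×10⁸ m/s) / (263.9×10⁻⁹ m)
f = 1.1360e+15 Hz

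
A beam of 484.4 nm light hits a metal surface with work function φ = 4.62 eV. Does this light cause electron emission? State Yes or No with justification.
No

For photoemission, the photon energy must exceed the work function.

Photon energy: E = hc/λ = 2.5595 eV
Work function: φ = 4.62 eV

Since E_photon (2.5595 eV) < φ (4.62 eV), photoemission will NOT occur.
The threshold wavelength is λ₀ = hc/φ = 268.4 nm.
Since 484.4 nm > 268.4 nm, the photons lack sufficient energy.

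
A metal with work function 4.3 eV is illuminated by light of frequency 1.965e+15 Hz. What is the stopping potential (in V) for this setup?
3.8266 V

The stopping potential V_s satisfies: eV_s = KE_max

First, find KE_max using Einstein's equation:
E_photon = hf = (6.626×10⁻³⁴ J·s)(1.965e+15 Hz) = 8.1266 eV
KE_max = E_photon - φ = 8.1266 - 4.3 = 3.8266 eV

Since eV_s = KE_max:
V_s = KE_max/e = 3.8266 V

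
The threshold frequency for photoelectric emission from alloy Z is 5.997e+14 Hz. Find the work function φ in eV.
2.48 eV

At the threshold frequency, photon energy equals work function:
φ = hf₀

Calculating:
φ = (6.626×10⁻³⁴ J·s)(5.997e+14 Hz)
φ = 2.48 eV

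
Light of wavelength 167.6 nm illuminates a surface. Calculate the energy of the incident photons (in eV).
7.3976 eV

Using E = hf = hc/λ:

E = hc/λ = (6.626×10⁻³⁴ J·s)(3×10⁸ m/s) / (167.6×10⁻⁹ m)
E = 7.3976 eV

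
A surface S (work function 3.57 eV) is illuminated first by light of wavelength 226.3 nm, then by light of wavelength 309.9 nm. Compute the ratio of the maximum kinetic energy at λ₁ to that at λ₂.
4.4309

Using Einstein's equation: KE_max = hc/λ - φ

For λ₁ = 226.3 nm:
E₁ = hc/λ₁ = 5.4788 eV
KE₁ = E₁ - φ = 5.4788 - 3.57 = 1.9088 eV

For λ₂ = 309.9 nm:
E₂ = hc/λ₂ = 4.0008 eV
KE₂ = E₂ - φ = 4.0008 - 3.57 = 0.4308 eV

Ratio: KE₁/KE₂ = 1.9088/0.4308 = 4.4309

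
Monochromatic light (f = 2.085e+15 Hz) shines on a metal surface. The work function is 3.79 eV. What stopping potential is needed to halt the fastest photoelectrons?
4.8329 V

The stopping potential V_s satisfies: eV_s = KE_max

First, find KE_max using Einstein's equation:
E_photon = hf = (6.626×10⁻³⁴ J·s)(2.085e+15 Hz) = 8.6229 eV
KE_max = E_photon - φ = 8.6229 - 3.79 = 4.8329 eV

Since eV_s = KE_max:
V_s = KE_max/e = 4.8329 V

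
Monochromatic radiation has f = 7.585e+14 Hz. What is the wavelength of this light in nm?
395.24 nm

Using the wave equation: c = fλ

Solving for wavelength:
λ = c/f = (3×10⁸ m/s) / (7.585e+14 Hz)
λ = 395.24 nm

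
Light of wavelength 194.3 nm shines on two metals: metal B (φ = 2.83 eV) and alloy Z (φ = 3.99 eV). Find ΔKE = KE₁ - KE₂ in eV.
1.1600 eV

Using KE_max = hc/λ - φ for each metal:

Photon energy: E = hc/λ = 6.3811 eV

For metal B (φ₁ = 2.83 eV):
KE₁ = E - φ₁ = 6.3811 - 2.83 = 3.5511 eV

For alloy Z (φ₂ = 3.99 eV):
KE₂ = E - φ₂ = 6.3811 - 3.99 = 2.3911 eV

Difference:
ΔKE = KE₁ - KE₂ = 3.5511 - 2.3911 = 1.1600 eV

Note: The difference equals the difference in work functions: 3.99 - 2.83 = 1.16 eV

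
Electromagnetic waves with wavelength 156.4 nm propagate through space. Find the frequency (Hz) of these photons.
1.9168e+15 Hz

Using the wave equation: c = fλ

Solving for frequency:
f = c/λ = (3×10⁸ m/s) / (156.4×10⁻⁹ m)
f = 1.9168e+15 Hz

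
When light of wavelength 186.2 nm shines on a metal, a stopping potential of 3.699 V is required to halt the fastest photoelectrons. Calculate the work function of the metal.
2.96 eV

The stopping potential gives the maximum kinetic energy: KE_max = eV_s = 3.699 eV

From Einstein's photoelectric equation: KE_max = hc/λ - φ
Rearranging: φ = hc/λ - KE_max

Calculate photon energy:
E_photon = hc/λ = (6.626×10⁻³⁴ J·s)(3×10⁸ m/s) / (186.2×10⁻⁹ m) = 6.6587 eV

Therefore:
φ = 6.6587 - 3.699 = 2.96 eV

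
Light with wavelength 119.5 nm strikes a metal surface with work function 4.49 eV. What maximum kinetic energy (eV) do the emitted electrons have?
5.8852 eV

Using Einstein's photoelectric equation: KE_max = hf - φ = hc/λ - φ

First, calculate the photon energy:
E_photon = hc/λ = (6.626×10⁻³⁴ J·s)(3×10⁸ m/s) / (119.5×10⁻⁹ m)
E_photon = 10.3752 eV

Then, the maximum kinetic energy:
KE_max = E_photon - φ = 10.3752 eV - 4.49 eV = 5.8852 eV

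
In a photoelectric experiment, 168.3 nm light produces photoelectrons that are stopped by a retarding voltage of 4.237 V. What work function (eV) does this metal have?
3.13 eV

The stopping potential gives the maximum kinetic energy: KE_max = eV_s = 4.237 eV

From Einstein's photoelectric equation: KE_max = hc/λ - φ
Rearranging: φ = hc/λ - KE_max

Calculate photon energy:
E_photon = hc/λ = (6.626×10⁻³⁴ J·s)(3×10⁸ m/s) / (168.3×10⁻⁹ m) = 7.3669 eV

Therefore:
φ = 7.3669 - 4.237 = 3.13 eV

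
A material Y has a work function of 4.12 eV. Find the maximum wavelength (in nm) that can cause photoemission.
300.93 nm

The threshold wavelength is when the photon energy equals the work function:
hc/λ₀ = φ

Solving for λ₀:
λ₀ = hc/φ = (6.626×10⁻³⁴ J·s)(3×10⁸ m/s) / (4.12 eV × 1.602×10⁻¹⁹ J/eV)
λ₀ = 300.93 nm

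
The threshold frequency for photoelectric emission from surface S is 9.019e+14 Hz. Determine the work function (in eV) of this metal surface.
3.73 eV

At the threshold frequency, photon energy equals work function:
φ = hf₀

Calculating:
φ = (6.626×10⁻³⁴ J·s)(9.019e+14 Hz)
φ = 3.73 eV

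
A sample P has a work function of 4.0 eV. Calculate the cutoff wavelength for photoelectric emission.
309.96 nm

The threshold wavelength is when the photon energy equals the work function:
hc/λ₀ = φ

Solving for λ₀:
λ₀ = hc/φ = (6.626×10⁻³⁴ J·s)(3×10⁸ m/s) / (4.0 eV × 1.602×10⁻¹⁹ J/eV)
λ₀ = 309.96 nm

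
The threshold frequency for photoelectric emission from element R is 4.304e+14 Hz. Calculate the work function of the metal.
1.78 eV

At the threshold frequency, photon energy equals work function:
φ = hf₀

Calculating:
φ = (6.626×10⁻³⁴ J·s)(4.304e+14 Hz)
φ = 1.78 eV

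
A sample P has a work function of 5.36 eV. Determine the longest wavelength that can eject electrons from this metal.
231.31 nm

The threshold wavelength is when the photon energy equals the work function:
hc/λ₀ = φ

Solving for λ₀:
λ₀ = hc/φ = (6.626×10⁻³⁴ J·s)(3×10⁸ m/s) / (5.36 eV × 1.602×10⁻¹⁹ J/eV)
λ₀ = 231.31 nm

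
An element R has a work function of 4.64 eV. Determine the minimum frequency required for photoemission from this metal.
1.1219e+15 Hz

The threshold frequency is when the photon energy equals the work function:
hf₀ = φ

Solving for f₀:
f₀ = φ/h = (4.64 eV × 1.602×10⁻¹⁹ J/eV) / (6.626×10⁻³⁴ J·s)
f₀ = 1.1219e+15 Hz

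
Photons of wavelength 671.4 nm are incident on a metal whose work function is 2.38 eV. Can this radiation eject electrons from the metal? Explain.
No

For photoemission, the photon energy must exceed the work function.

Photon energy: E = hc/λ = 1.8467 eV
Work function: φ = 2.38 eV

Since E_photon (1.8467 eV) < φ (2.38 eV), photoemission will NOT occur.
The threshold wavelength is λ₀ = hc/φ = 520.9 nm.
Since 671.4 nm > 520.9 nm, the photons lack sufficient energy.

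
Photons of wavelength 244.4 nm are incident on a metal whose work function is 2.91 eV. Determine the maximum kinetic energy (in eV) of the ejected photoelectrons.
2.1630 eV

Using Einstein's photoelectric equation: KE_max = hf - φ = hc/λ - φ

First, calculate the photon energy:
E_photon = hc/λ = (6.626×10⁻³⁴ J·s)(3×10⁸ m/s) / (244.4×10⁻⁹ m)
E_photon = 5.0730 eV

Then, the maximum kinetic energy:
KE_max = E_photon - φ = 5.0730 eV - 2.91 eV = 2.1630 eV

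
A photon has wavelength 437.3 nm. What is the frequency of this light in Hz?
6.8555e+14 Hz

Using the wave equation: c = fλ

Solving for frequency:
f = c/λ = (3×10⁸ m/s) / (437.3×10⁻⁹ m)
f = 6.8555e+14 Hz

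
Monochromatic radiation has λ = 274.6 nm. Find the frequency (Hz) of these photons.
1.0917e+15 Hz

Using the wave equation: c = fλ

Solving for frequency:
f = c/λ = (3×10⁸ m/s) / (274.6×10⁻⁹ m)
f = 1.0917e+15 Hz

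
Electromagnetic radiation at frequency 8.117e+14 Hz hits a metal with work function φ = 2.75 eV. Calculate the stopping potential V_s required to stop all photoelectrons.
0.6069 V

The stopping potential V_s satisfies: eV_s = KE_max

First, find KE_max using Einstein's equation:
E_photon = hf = (6.626×10⁻³⁴ J·s)(8.117e+14 Hz) = 3.3569 eV
KE_max = E_photon - φ = 3.3569 - 2.75 = 0.6069 eV

Since eV_s = KE_max:
V_s = KE_max/e = 0.6069 V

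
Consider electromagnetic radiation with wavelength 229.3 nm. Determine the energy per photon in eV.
5.4071 eV

Using E = hf = hc/λ:

E = hc/λ = (6.626×10⁻³⁴ J·s)(3×10⁸ m/s) / (229.3×10⁻⁹ m)
E = 5.4071 eV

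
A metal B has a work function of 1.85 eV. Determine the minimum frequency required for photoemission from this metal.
4.4733e+14 Hz

The threshold frequency is when the photon energy equals the work function:
hf₀ = φ

Solving for f₀:
f₀ = φ/h = (1.85 eV × 1.602×10⁻¹⁹ J/eV) / (6.626×10⁻³⁴ J·s)
f₀ = 4.4733e+14 Hz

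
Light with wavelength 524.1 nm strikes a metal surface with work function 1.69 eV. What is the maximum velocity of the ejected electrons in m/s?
4.8752e+05 m/s

First, find the maximum kinetic energy:
E_photon = hc/λ = 2.3657 eV
KE_max = E_photon - φ = 2.3657 - 1.69 = 0.6757 eV

Convert to Joules: KE_max = 0.6757 × 1.602×10⁻¹⁹ J = 1.0825e-19 J

Then use KE = ½mv² to find velocity:
v = √(2·KE/m) = √(2 × 1.0825e-19 J / 9.109e-31 kg)
v = 4.8752e+05 m/s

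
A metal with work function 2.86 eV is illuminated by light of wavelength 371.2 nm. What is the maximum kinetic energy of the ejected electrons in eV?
0.4801 eV

Using Einstein's photoelectric equation: KE_max = hf - φ = hc/λ - φ

First, calculate the photon energy:
E_photon = hc/λ = (6.626×10⁻³⁴ J·s)(3×10⁸ m/s) / (371.2×10⁻⁹ m)
E_photon = 3.3401 eV

Then, the maximum kinetic energy:
KE_max = E_photon - φ = 3.3401 eV - 2.86 eV = 0.4801 eV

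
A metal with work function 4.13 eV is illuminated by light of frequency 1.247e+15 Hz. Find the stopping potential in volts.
1.0272 V

The stopping potential V_s satisfies: eV_s = KE_max

First, find KE_max using Einstein's equation:
E_photon = hf = (6.626×10⁻³⁴ J·s)(1.247e+15 Hz) = 5.1572 eV
KE_max = E_photon - φ = 5.1572 - 4.13 = 1.0272 eV

Since eV_s = KE_max:
V_s = KE_max/e = 1.0272 V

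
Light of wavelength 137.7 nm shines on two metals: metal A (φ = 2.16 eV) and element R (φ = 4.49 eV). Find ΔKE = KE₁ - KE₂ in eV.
2.3300 eV

Using KE_max = hc/λ - φ for each metal:

Photon energy: E = hc/λ = 9.0039 eV

For metal A (φ₁ = 2.16 eV):
KE₁ = E - φ₁ = 9.0039 - 2.16 = 6.8439 eV

For element R (φ₂ = 4.49 eV):
KE₂ = E - φ₂ = 9.0039 - 4.49 = 4.5139 eV

Difference:
ΔKE = KE₁ - KE₂ = 6.8439 - 4.5139 = 2.3300 eV

Note: The difference equals the difference in work functions: 4.49 - 2.16 = 2.33 eV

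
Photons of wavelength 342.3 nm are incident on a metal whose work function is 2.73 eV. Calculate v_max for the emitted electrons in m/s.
5.6018e+05 m/s

First, find the maximum kinetic energy:
E_photon = hc/λ = 3.6221 eV
KE_max = E_photon - φ = 3.6221 - 2.73 = 0.8921 eV

Convert to Joules: KE_max = 0.8921 × 1.602×10⁻¹⁹ J = 1.4293e-19 J

Then use KE = ½mv² to find velocity:
v = √(2·KE/m) = √(2 × 1.4293e-19 J / 9.109e-31 kg)
v = 5.6018e+05 m/s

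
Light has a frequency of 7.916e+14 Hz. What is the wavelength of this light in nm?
378.72 nm

Using the wave equation: c = fλ

Solving for wavelength:
λ = c/f = (3×10⁸ m/s) / (7.916e+14 Hz)
λ = 378.72 nm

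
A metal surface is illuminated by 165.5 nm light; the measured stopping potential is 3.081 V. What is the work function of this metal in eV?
4.41 eV

The stopping potential gives the maximum kinetic energy: KE_max = eV_s = 3.081 eV

From Einstein's photoelectric equation: KE_max = hc/λ - φ
Rearranging: φ = hc/λ - KE_max

Calculate photon energy:
E_photon = hc/λ = (6.626×10⁻³⁴ J·s)(3×10⁸ m/s) / (165.5×10⁻⁹ m) = 7.4915 eV

Therefore:
φ = 7.4915 - 3.081 = 4.41 eV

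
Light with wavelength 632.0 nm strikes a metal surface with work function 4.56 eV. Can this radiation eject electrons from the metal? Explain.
No

For photoemission, the photon energy must exceed the work function.

Photon energy: E = hc/λ = 1.9618 eV
Work function: φ = 4.56 eV

Since E_photon (1.9618 eV) < φ (4.56 eV), photoemission will NOT occur.
The threshold wavelength is λ₀ = hc/φ = 271.9 nm.
Since 632.0 nm > 271.9 nm, the photons lack sufficient energy.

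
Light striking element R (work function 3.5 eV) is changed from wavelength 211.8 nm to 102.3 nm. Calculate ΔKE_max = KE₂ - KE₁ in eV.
6.2658 eV

Using Einstein's equation: KE_max = hc/λ - φ

For λ₁ = 211.8 nm:
KE₁ = hc/λ₁ - φ = 5.8538 - 3.5 = 2.3538 eV

For λ₂ = 102.3 nm:
KE₂ = hc/λ₂ - φ = 12.1197 - 3.5 = 8.6197 eV

Change in KE:
ΔKE = KE₂ - KE₁ = 8.6197 - 2.3538 = 6.2658 eV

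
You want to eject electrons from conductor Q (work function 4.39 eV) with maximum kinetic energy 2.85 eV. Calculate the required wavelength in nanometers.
171.25 nm

From Einstein's equation: KE_max = hc/λ - φ

Rearranging for λ:
hc/λ = KE_max + φ
λ = hc/(KE_max + φ)

Required photon energy:
E_photon = KE_max + φ = 2.85 + 4.39 = 7.24 eV

Required wavelength:
λ = hc/E_photon = (6.626×10⁻³⁴)(3×10⁸) / (7.24 × 1.602×10⁻¹⁹)
λ = 171.25 nm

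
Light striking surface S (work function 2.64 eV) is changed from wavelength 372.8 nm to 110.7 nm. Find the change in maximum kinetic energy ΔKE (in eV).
7.8743 eV

Using Einstein's equation: KE_max = hc/λ - φ

For λ₁ = 372.8 nm:
KE₁ = hc/λ₁ - φ = 3.3258 - 2.64 = 0.6858 eV

For λ₂ = 110.7 nm:
KE₂ = hc/λ₂ - φ = 11.2000 - 2.64 = 8.5600 eV

Change in KE:
ΔKE = KE₂ - KE₁ = 8.5600 - 0.6858 = 7.8743 eV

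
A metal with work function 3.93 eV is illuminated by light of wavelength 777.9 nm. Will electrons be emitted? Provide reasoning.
No

For photoemission, the photon energy must exceed the work function.

Photon energy: E = hc/λ = 1.5938 eV
Work function: φ = 3.93 eV

Since E_photon (1.5938 eV) < φ (3.93 eV), photoemission will NOT occur.
The threshold wavelength is λ₀ = hc/φ = 315.5 nm.
Since 777.9 nm > 315.5 nm, the photons lack sufficient energy.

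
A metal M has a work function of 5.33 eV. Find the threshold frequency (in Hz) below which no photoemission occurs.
1.2888e+15 Hz

The threshold frequency is when the photon energy equals the work function:
hf₀ = φ

Solving for f₀:
f₀ = φ/h = (5.33 eV × 1.602×10⁻¹⁹ J/eV) / (6.626×10⁻³⁴ J·s)
f₀ = 1.2888e+15 Hz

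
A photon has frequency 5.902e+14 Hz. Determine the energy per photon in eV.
2.4409 eV

Using E = hf:

E = hf = (6.626×10⁻³⁴ J·s)(5.902e+14 Hz)
E = 2.4409 eV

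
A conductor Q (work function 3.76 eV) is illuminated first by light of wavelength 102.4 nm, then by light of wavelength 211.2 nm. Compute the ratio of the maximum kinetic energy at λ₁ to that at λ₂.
3.9554

Using Einstein's equation: KE_max = hc/λ - φ

For λ₁ = 102.4 nm:
E₁ = hc/λ₁ = 12.1078 eV
KE₁ = E₁ - φ = 12.1078 - 3.76 = 8.3478 eV

For λ₂ = 211.2 nm:
E₂ = hc/λ₂ = 5.8705 eV
KE₂ = E₂ - φ = 5.8705 - 3.76 = 2.1105 eV

Ratio: KE₁/KE₂ = 8.3478/2.1105 = 3.9554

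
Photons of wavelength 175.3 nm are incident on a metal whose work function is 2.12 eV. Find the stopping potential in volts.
4.9527 V

The stopping potential V_s satisfies: eV_s = KE_max

First, find KE_max using Einstein's equation:
E_photon = hc/λ = 7.0727 eV
KE_max = E_photon - φ = 7.0727 - 2.12 = 4.9527 eV

Since eV_s = KE_max:
V_s = KE_max/e = 4.9527 V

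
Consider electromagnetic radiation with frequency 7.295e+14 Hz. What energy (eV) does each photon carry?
3.0170 eV

Using E = hf:

E = hf = (6.626×10⁻³⁴ J·s)(7.295e+14 Hz)
E = 3.0170 eV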